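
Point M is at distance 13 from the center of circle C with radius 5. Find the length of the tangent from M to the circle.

tangent = √(d² - r²) = √(13² - 5²) = √(169 - 25) = √144 = 12

12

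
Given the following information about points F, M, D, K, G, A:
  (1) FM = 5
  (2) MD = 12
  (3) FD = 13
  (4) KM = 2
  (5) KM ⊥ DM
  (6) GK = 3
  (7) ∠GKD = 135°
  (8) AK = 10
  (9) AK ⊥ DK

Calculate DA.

Step 1: By the law of cosines on triangle DMK: DK² = 12² + 2² − 2·12·2·cos(90°) = 148, so DK = 2·√37.
Step 2: By the law of cosines on triangle DKA: DA² = (2·√37)² + 10² − 2·2·√37·10·cos(90°) = 248, so DA = 2·√62.

Therefore, the length of DA = 2·√62.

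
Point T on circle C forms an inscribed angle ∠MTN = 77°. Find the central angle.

The inscribed angle theorem states that a central angle is always twice any inscribed angle that subtends the same arc.
Since the inscribed angle is 77°, the central angle = 2 × 77° = 154°.

154°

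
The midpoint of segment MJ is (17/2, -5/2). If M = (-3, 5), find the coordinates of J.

Using the midpoint formula: M = ((x1 + x2)/2, (y1 + y2)/2)
We know M = (17/2, -5/2) and M = (-3, 5)
For x: 17/2 = (-3 + x2)/2, so x2 = 2*17/2 - -3 = 20
For y: -5/2 = (5 + y2)/2, so y2 = 2*-5/2 - 5 = -10
J = (20, -10)

(20, -10)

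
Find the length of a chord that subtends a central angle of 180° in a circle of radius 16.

Drop a perpendicular from the center to the chord, bisecting both the chord and the central angle.
Each half-chord = r sin(θ/2) = 16 sin(90°).
The full chord = 2 × 16 × sin(90°) = 32.

32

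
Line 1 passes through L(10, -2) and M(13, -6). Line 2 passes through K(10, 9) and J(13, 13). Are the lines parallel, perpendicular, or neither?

Slope of line 1: m1 = (-6 - -2)/(13 - 10) = -4/3 = -4/3
Slope of line 2: m2 = (13 - 9)/(13 - 10) = 4/3 = 4/3
m1 != m2 (-4/3 != 4/3), so not parallel.
m1 * m2 = (-4/3) * (4/3) = -16/9 != -1, so not perpendicular.
The lines are neither parallel nor perpendicular.

Neither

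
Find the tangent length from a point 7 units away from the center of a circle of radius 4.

The tangent, radius, and line from the external point to the center form a right triangle.
The right angle is where the tangent meets the radius.
By the Pythagorean theorem: tangent² + 4² = 7²
tangent² = 49 - 16 = 33
tangent = sqrt(33)

sqrt(33)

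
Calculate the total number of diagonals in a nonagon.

Each of the 9 vertices connects to 6 non-adjacent vertices via diagonals.
Total connections = 9 × 6 = 54, but each diagonal is counted twice.
Number of diagonals = 54 / 2 = 27.

27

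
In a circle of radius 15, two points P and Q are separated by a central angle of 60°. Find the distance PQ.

Drop a perpendicular from the center to the chord, bisecting both the chord and the central angle.
Each half-chord = r sin(θ/2) = 15 sin(30°).
The full chord = 2 × 15 × sin(30°) = 15.

15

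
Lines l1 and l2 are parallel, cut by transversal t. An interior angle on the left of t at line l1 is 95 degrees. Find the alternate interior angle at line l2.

Alternate interior angles lie on opposite sides of the transversal, between the parallel lines.
By the alternate interior angle theorem, they are equal: 95 degrees.

95 degrees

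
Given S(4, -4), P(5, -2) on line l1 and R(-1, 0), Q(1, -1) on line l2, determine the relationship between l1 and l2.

Slope of line 1: m1 = (-2 - -4)/(5 - 4) = 2/1 = 2
Slope of line 2: m2 = (-1 - 0)/(1 - -1) = -1/2 = -1/2
m1 * m2 = (2) * (-1/2) = -1 = -1, so the lines are perpendicular.

Perpendicular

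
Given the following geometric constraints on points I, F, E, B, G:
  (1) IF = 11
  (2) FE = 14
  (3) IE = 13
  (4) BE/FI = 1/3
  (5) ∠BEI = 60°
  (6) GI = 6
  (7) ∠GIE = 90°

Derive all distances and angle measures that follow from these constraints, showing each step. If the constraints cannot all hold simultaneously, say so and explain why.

The constraints are consistent.

From the given relations:
  BE = 1/3·FI = 1/3·11 ≈ 3.67

Step 1: From IE = 13, EB = 3.67, and ∠IEB = 60°, by the law of cosines:
  IB² = IE² + EB² - 2·IE·EB·cos(60°) = 169 + 13.44 - 47.67 = 134.8
  IB ≈ 11.61

Step 2: From EI = 13, IG = 6, and ∠EIG = 90°, by the law of cosines:
  EG² = EI² + IG² - 2·EI·IG·cos(90°) = 169 + 36 - 0 = 205
  EG ≈ 14.32

Step 3: From IE = 13, IF = 11, EF = 14, by the inverse law of cosines:
  cos(∠EIF) = (IE² + IF² - EF²) / (2·IE·IF)
  ∠EIF = 70.81°

Step 4: From FE = 14, FI = 11, EI = 13, by the inverse law of cosines:
  cos(∠EFI) = (FE² + FI² - EI²) / (2·FE·FI)
  ∠EFI = 61.28°

Step 5: From EF = 14, EI = 13, FI = 11, by the inverse law of cosines:
  cos(∠FEI) = (EF² + EI² - FI²) / (2·EF·EI)
  ∠FEI = 47.91°

Step 6: From IB = 11.61, IE = 13, BE = 3.67, by the inverse law of cosines:
  cos(∠BIE) = (IB² + IE² - BE²) / (2·IB·IE)
  ∠BIE = 15.87°

Step 7: From EG = 14.32, EI = 13, GI = 6, by the inverse law of cosines:
  cos(∠GEI) = (EG² + EI² - GI²) / (2·EG·EI)
  ∠GEI = 24.78°

Step 8: From BE = 3.67, BI = 11.61, EI = 13, by the inverse law of cosines:
  cos(∠EBI) = (BE² + BI² - EI²) / (2·BE·BI)
  ∠EBI = 104.13°

Step 9: From GE = 14.32, GI = 6, EI = 13, by the inverse law of cosines:
  cos(∠EGI) = (GE² + GI² - EI²) / (2·GE·GI)
  ∠EGI = 65.22°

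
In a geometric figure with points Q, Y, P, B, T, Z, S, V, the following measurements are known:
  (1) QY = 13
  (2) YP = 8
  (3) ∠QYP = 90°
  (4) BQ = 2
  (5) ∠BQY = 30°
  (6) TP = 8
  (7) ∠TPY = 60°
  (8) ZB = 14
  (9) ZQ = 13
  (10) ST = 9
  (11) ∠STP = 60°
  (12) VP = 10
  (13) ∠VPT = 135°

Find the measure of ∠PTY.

Step 1: By the law of cosines on triangle TPY: TY² = 8² + 8² − 2·8·8·cos(60°) = 64, so TY = 8.
Step 2: By the inverse law of cosines on triangle PTY: cos(∠PTY) = (8² + 8² − 8²) / (2·8·8) = 64/128 = 0.5, so ∠PTY = 60°.

Therefore, the measure of angle ∠PTY = 60°.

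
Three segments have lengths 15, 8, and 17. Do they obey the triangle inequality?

For three segments to close into a triangle, no single side can be as long as the other two combined.
The longest side is 17, and 8 + 15 = 23 > 17.
A triangle can be formed.

Yes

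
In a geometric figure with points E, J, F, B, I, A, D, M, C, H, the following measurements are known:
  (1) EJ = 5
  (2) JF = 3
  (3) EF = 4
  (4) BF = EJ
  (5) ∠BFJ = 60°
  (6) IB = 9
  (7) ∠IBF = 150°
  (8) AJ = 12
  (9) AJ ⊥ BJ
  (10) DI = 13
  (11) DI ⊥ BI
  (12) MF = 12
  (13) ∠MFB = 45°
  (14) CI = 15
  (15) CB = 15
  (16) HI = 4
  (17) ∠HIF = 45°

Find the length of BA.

From the given relations: BF = EJ = 5.
Step 1: By the law of cosines on triangle BFJ: BJ² = 5² + 3² − 2·5·3·cos(60°) = 19, so BJ = √19.
Step 2: By the law of cosines on triangle BJA: BA² = √19² + 12² − 2·√19·12·cos(90°) = 163, so BA = √163.

Therefore, the length of BA = √163.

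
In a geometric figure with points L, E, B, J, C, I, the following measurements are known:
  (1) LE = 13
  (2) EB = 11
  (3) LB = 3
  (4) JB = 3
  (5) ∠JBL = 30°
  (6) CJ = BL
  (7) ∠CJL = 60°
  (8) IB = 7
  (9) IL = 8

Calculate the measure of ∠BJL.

Step 1: By the law of cosines on triangle JBL: JL² = 3² + 3² − 2·3·3·cos(30°) = 2.41, so JL ≈ 1.55.
Step 2: By the inverse law of cosines on triangle BJL: cos(∠BJL) = (3² + 1.55² − 3²) / (2·3·1.55) = 2.41/9.32 = 0.2588, so ∠BJL = 75°.

Therefore, the measure of angle ∠BJL = 75°.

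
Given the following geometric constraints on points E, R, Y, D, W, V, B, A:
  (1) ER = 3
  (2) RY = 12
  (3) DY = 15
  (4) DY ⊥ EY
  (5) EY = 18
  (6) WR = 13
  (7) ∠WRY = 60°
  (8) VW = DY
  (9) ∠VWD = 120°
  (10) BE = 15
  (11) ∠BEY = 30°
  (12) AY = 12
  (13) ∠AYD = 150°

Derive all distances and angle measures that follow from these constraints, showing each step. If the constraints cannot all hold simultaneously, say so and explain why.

These constraints are not satisfiable: by the triangle inequality in triangle REY, (1) ER = 3 and (2) RY = 12 force EY ≤ 3 + 12 = 15, but (5) says EY = 18. No planar figure meets all of them, so nothing further can be derived.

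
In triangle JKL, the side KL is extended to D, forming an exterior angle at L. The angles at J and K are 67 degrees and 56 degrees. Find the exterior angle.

By the exterior angle theorem, an exterior angle of a triangle equals the sum of the two remote interior angles.
Exterior angle = angle J + angle K
Exterior angle = 67 + 56 = 123 degrees

123 degrees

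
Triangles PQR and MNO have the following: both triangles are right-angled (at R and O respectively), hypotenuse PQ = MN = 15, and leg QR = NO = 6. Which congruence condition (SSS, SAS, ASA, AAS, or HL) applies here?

The given information provides:
both triangles are right-angled (at R and O respectively), hypotenuse PQ = MN = 15, and leg QR = NO = 6
This matches the HL congruence theorem.
The hypotenuse and one leg of two right triangles are equal (Hypotenuse-Leg).

HL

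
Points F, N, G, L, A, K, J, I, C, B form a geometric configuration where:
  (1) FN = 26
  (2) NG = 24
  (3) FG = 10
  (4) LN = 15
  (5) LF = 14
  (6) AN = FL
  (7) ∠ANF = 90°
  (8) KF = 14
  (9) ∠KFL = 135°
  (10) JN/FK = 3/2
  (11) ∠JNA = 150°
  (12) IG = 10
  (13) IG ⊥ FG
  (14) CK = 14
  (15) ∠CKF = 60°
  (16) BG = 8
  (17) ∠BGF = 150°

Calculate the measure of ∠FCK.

Step 1: By the law of cosines on triangle CKF: CF² = 14² + 14² − 2·14·14·cos(60°) = 196, so CF = 14.
Step 2: By the inverse law of cosines on triangle FCK: cos(∠FCK) = (14² + 14² − 14²) / (2·14·14) = 196/392 = 0.5, so ∠FCK = 60°.

Therefore, the measure of angle ∠FCK = 60°.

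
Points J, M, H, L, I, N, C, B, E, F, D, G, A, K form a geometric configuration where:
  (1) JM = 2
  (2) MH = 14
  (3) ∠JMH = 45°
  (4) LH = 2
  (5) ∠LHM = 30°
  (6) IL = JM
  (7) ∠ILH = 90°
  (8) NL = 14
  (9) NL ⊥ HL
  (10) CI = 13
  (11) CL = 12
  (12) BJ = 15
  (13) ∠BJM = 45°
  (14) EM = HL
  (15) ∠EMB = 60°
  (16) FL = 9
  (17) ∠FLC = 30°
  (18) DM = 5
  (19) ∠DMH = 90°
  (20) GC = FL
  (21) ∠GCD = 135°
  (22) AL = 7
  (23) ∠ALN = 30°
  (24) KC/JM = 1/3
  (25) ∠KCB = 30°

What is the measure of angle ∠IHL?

From the given relations: IL = JM = 2.
Step 1: By the law of cosines on triangle HLI: HI² = 2² + 2² − 2·2·2·cos(90°) = 8, so HI = 2·√2.
Step 2: By the inverse law of cosines on triangle IHL: cos(∠IHL) = ((2·√2)² + 2² − 2²) / (2·2·√2·2) = 8/11.31 = 0.7071, so ∠IHL = 45°.

Therefore, the measure of angle ∠IHL = 45°.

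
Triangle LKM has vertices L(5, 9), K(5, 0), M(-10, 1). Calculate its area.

The Shoelace formula computes the area from vertex coordinates by summing cross products.
For vertices (5,9), (5,0), (-10,1):
Signed sum = 5*0 - 5*9 + 5*1 - -10*0 + -10*9 - 5*1
= -45 + 5 + -95 = -135
Area = (1/2)|-135| = 135/2.

135/2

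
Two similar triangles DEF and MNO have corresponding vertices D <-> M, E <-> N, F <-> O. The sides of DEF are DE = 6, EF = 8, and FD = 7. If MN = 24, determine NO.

k = 24/6 = 4. NO = 4 * 8 = 32.

32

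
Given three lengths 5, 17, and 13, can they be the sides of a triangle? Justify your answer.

Yes.
The triangle inequality requires that the sum of any two sides exceeds the third.
Here 5 + 13 = 18 > 17, so the condition is met.

Yes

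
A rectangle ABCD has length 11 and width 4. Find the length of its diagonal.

Using the Pythagorean theorem:
d² = 11² + 4² = 121 + 16 = 137
d = sqrt(137)

sqrt(137)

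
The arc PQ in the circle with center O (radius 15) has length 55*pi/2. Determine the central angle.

θ = 360 × 55*pi/2 / (2π × 15) = 330° (rearranging arc length formula).

330°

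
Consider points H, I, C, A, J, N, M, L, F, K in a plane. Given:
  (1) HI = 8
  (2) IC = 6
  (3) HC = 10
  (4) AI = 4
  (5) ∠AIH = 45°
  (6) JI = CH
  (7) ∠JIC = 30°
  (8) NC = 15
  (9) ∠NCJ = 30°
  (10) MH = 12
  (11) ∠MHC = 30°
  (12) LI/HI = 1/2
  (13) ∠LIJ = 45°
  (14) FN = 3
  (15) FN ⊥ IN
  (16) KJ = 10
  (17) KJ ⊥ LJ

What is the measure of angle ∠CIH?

Step 1: By the inverse law of cosines on triangle CIH: cos(∠CIH) = (6² + 8² − 10²) / (2·6·8) = 0/96 = 0, so ∠CIH = 90°.

Therefore, the measure of angle ∠CIH = 90°.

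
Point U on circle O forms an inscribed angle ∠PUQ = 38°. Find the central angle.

The inscribed angle theorem states that a central angle is always twice any inscribed angle that subtends the same arc.
Since the inscribed angle is 38°, the central angle = 2 × 38° = 76°.

76°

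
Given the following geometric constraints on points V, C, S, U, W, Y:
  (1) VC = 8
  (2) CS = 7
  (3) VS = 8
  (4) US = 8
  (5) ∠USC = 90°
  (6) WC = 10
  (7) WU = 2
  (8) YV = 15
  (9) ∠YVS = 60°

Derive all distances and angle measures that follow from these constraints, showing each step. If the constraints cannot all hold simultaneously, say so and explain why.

The constraints are consistent.

Step 1: From CS = 7, SU = 8, and ∠CSU = 90°, by the law of cosines:
  CU² = CS² + SU² - 2·CS·SU·cos(90°) = 49 + 64 - 0 = 113
  CU = √113

Step 2: From SV = 8, VY = 15, and ∠SVY = 60°, by the law of cosines:
  SY² = SV² + VY² - 2·SV·VY·cos(60°) = 64 + 225 - 120 = 169
  SY = 13

Step 3: From VC = 8, VS = 8, CS = 7, by the inverse law of cosines:
  cos(∠CVS) = (VC² + VS² - CS²) / (2·VC·VS)
  ∠CVS = 51.89°

Step 4: From CS = 7, CV = 8, SV = 8, by the inverse law of cosines:
  cos(∠SCV) = (CS² + CV² - SV²) / (2·CS·CV)
  ∠SCV = 64.06°

Step 5: From SC = 7, SV = 8, CV = 8, by the inverse law of cosines:
  cos(∠CSV) = (SC² + SV² - CV²) / (2·SC·SV)
  ∠CSV = 64.06°

Step 6: From CS = 7, CU = √113, SU = 8, by the inverse law of cosines:
  cos(∠SCU) = (CS² + CU² - SU²) / (2·CS·CU)
  ∠SCU = 48.81°

Step 7: From CU = √113, CW = 10, UW = 2, by the inverse law of cosines:
  cos(∠UCW) = (CU² + CW² - UW²) / (2·CU·CW)
  ∠UCW = 10.56°

Step 8: From SV = 8, SY = 13, VY = 15, by the inverse law of cosines:
  cos(∠VSY) = (SV² + SY² - VY²) / (2·SV·SY)
  ∠VSY = 87.8°

Step 9: From UC = √113, US = 8, CS = 7, by the inverse law of cosines:
  cos(∠CUS) = (UC² + US² - CS²) / (2·UC·US)
  ∠CUS = 41.19°

Step 10: From UC = √113, UW = 2, CW = 10, by the inverse law of cosines:
  cos(∠CUW) = (UC² + UW² - CW²) / (2·UC·UW)
  ∠CUW = 66.43°

Step 11: From WC = 10, WU = 2, CU = √113, by the inverse law of cosines:
  cos(∠CWU) = (WC² + WU² - CU²) / (2·WC·WU)
  ∠CWU = 103°

Step 12: From YS = 13, YV = 15, SV = 8, by the inverse law of cosines:
  cos(∠SYV) = (YS² + YV² - SV²) / (2·YS·YV)
  ∠SYV = 32.2°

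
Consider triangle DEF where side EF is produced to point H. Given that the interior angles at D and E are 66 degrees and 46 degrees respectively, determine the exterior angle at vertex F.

The interior angle at F is 180 - 66 - 46 = 68 degrees.
The exterior angle and interior angle at F are supplementary:
Exterior angle = 180 - 68 = 112 degrees.

112 degrees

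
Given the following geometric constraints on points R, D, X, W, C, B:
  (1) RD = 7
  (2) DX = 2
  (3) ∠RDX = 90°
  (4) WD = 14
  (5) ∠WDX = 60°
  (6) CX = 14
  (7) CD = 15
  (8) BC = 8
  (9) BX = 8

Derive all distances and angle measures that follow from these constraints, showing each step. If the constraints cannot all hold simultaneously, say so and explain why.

The constraints are consistent.

Step 1: From RD = 7, DX = 2, and ∠RDX = 90°, by the law of cosines:
  RX² = RD² + DX² - 2·RD·DX·cos(90°) = 49 + 4 - 0 = 53
  RX = √53

Step 2: From XD = 2, DW = 14, and ∠XDW = 60°, by the law of cosines:
  XW² = XD² + DW² - 2·XD·DW·cos(60°) = 4 + 196 - 28 = 172
  XW = 2·√43

Step 3: From DC = 15, DX = 2, CX = 14, by the inverse law of cosines:
  cos(∠CDX) = (DC² + DX² - CX²) / (2·DC·DX)
  ∠CDX = 56.63°

Step 4: From XB = 8, XC = 14, BC = 8, by the inverse law of cosines:
  cos(∠BXC) = (XB² + XC² - BC²) / (2·XB·XC)
  ∠BXC = 28.96°

Step 5: From XC = 14, XD = 2, CD = 15, by the inverse law of cosines:
  cos(∠CXD) = (XC² + XD² - CD²) / (2·XC·XD)
  ∠CXD = 116.51°

Step 6: From CB = 8, CX = 14, BX = 8, by the inverse law of cosines:
  cos(∠BCX) = (CB² + CX² - BX²) / (2·CB·CX)
  ∠BCX = 28.96°

Step 7: From CD = 15, CX = 14, DX = 2, by the inverse law of cosines:
  cos(∠DCX) = (CD² + CX² - DX²) / (2·CD·CX)
  ∠DCX = 6.85°

Step 8: From BC = 8, BX = 8, CX = 14, by the inverse law of cosines:
  cos(∠CBX) = (BC² + BX² - CX²) / (2·BC·BX)
  ∠CBX = 122.09°

Step 9: From RD = 7, RX = √53, DX = 2, by the inverse law of cosines:
  cos(∠DRX) = (RD² + RX² - DX²) / (2·RD·RX)
  ∠DRX = 15.95°

Step 10: From XD = 2, XR = √53, DR = 7, by the inverse law of cosines:
  cos(∠DXR) = (XD² + XR² - DR²) / (2·XD·XR)
  ∠DXR = 74.05°

Step 11: From XD = 2, XW = 2·√43, DW = 14, by the inverse law of cosines:
  cos(∠DXW) = (XD² + XW² - DW²) / (2·XD·XW)
  ∠DXW = 112.41°

Step 12: From WD = 14, WX = 2·√43, DX = 2, by the inverse law of cosines:
  cos(∠DWX) = (WD² + WX² - DX²) / (2·WD·WX)
  ∠DWX = 7.59°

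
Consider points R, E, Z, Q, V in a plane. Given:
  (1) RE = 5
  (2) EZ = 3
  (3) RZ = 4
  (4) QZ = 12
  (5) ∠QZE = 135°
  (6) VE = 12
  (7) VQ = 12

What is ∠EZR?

Step 1: By the inverse law of cosines on triangle EZR: cos(∠EZR) = (3² + 4² − 5²) / (2·3·4) = 0/24 = 0, so ∠EZR = 90°.

Therefore, the measure of angle ∠EZR = 90°.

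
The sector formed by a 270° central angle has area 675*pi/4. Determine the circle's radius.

r² = 360 × 675*pi/4 / (π × 270) = 225, so r = 15.

15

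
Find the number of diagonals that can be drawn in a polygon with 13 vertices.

Total line segments between 13 vertices = C(13,2) = 78.
Subtract the 13 sides: 78 - 13 = 65 diagonals.

65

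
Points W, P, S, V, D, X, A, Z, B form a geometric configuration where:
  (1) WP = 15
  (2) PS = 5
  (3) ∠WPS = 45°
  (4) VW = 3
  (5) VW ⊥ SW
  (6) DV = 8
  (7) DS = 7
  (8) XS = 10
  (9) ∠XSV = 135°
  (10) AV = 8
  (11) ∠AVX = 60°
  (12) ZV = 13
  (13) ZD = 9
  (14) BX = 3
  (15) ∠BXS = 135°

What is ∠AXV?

Step 1: By the law of cosines on triangle SPW: SW² = 5² + 15² − 2·5·15·cos(45°) = 143.93, so SW ≈ 12.
Step 2: By the law of cosines on triangle SWV: SV² = 12² + 3² − 2·12·3·cos(90°) = 152.93, so SV ≈ 12.37.
Step 3: By the law of cosines on triangle XSV: XV² = 10² + 12.37² − 2·10·12.37·cos(135°) = 427.82, so XV ≈ 20.68.
Step 4: By the law of cosines on triangle XVA: XA² = 20.68² + 8² − 2·20.68·8·cos(60°) = 326.35, so XA ≈ 18.07.
Step 5: By the inverse law of cosines on triangle AXV: cos(∠AXV) = (18.07² + 20.68² − 8²) / (2·18.07·20.68) = 690.18/747.32 = 0.9235, so ∠AXV = 22.55°.

Therefore, the measure of angle ∠AXV = 22.55°.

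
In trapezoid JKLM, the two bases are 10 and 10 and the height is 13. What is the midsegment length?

The midsegment of a trapezoid = (base1 + base2) / 2
midsegment = (10 + 10) / 2
midsegment = 20 / 2
midsegment = 10

10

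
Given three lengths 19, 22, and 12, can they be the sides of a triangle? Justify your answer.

For three segments to close into a triangle, no single side can be as long as the other two combined.
The longest side is 22, and 12 + 19 = 31 > 22.
A triangle can be formed.

Yes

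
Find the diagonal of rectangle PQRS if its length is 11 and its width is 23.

d = sqrt(11^2 + 23^2) = sqrt(650) = 5*sqrt(26)

5*sqrt(26)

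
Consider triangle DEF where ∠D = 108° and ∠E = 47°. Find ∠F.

By the triangle angle sum property, the three interior angles of any triangle add up to 180°.
We know angle D = 108° and angle E = 47°, so their sum is 155°.
Therefore angle F = 180° - 155° = 25°.

25 degrees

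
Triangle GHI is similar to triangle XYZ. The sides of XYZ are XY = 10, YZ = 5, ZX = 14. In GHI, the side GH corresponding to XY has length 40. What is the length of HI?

Since the triangles are similar, the ratio of corresponding sides is constant.
Scale factor k = GH / XY = 40 / 10 = 4
HI = k * YZ = 4 * 5 = 20

20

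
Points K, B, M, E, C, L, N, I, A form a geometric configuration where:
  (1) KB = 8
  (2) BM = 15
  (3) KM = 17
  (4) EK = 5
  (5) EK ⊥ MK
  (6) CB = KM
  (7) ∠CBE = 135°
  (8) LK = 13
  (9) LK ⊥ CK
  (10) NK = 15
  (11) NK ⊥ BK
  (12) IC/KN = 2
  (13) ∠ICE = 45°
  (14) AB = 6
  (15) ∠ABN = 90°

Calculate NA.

Step 1: By the law of cosines on triangle BKN: BN² = 8² + 15² − 2·8·15·cos(90°) = 289, so BN = 17.
Step 2: By the law of cosines on triangle NBA: NA² = 17² + 6² − 2·17·6·cos(90°) = 325, so NA = 5·√13.

Therefore, the length of NA = 5·√13.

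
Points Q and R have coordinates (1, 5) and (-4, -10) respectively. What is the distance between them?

d = sqrt((-5)^2 + (-15)^2) = sqrt(250) = 5*sqrt(10)

5*sqrt(10)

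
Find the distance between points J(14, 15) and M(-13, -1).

The horizontal distance is |-13 - 14| = 27 and the vertical distance is |-1 - 15| = 16.
By the Pythagorean theorem, d = sqrt(27^2 + 16^2) = sqrt(985).

sqrt(985)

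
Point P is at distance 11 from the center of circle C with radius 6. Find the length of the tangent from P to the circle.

tangent = √(d² - r²) = √(11² - 6²) = √(121 - 36) = √85 = sqrt(85)

sqrt(85)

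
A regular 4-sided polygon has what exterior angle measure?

Each exterior angle of a regular n-gon is 360 / n.
For n = 4: 360 / 4 = 90 degrees.

90 degrees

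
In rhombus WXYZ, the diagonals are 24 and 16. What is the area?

The diagonals of a rhombus divide it into four right triangles.
Each triangle has legs 24/ 2 = 12 and 16/2 = 8, so each has area (1/2)*12*8 = 48.
Four such triangles give total area = (d1 * d2) / 2 = 192.

192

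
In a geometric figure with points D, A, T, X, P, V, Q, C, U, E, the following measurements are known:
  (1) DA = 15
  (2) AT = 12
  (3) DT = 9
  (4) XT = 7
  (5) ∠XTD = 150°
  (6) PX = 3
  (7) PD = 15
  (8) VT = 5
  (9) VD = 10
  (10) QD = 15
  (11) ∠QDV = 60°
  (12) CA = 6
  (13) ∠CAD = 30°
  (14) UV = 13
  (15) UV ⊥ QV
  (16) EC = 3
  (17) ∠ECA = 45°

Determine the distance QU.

Step 1: By the law of cosines on triangle VDQ: VQ² = 10² + 15² − 2·10·15·cos(60°) = 175, so VQ = 5·√7.
Step 2: By the law of cosines on triangle QVU: QU² = (5·√7)² + 13² − 2·5·√7·13·cos(90°) = 344, so QU = 2·√86.

Therefore, the length of QU = 2·√86.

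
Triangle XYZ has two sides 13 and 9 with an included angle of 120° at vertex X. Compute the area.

Area = (1/2)(13)(9) sin(120°) = (1/2)(13)(9)(sqrt(3)/2) = 117*sqrt(3)/4

117*sqrt(3)/4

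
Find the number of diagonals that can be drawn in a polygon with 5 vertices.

Total line segments between 5 vertices = C(5,2) = 10.
Subtract the 5 sides: 10 - 5 = 5 diagonals.

5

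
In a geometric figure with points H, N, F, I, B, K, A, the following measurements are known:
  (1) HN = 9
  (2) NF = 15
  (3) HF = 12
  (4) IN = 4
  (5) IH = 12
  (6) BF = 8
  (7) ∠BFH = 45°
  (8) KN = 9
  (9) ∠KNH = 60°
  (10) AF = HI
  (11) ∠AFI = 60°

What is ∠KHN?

Step 1: By the law of cosines on triangle HNK: HK² = 9² + 9² − 2·9·9·cos(60°) = 81, so HK = 9.
Step 2: By the inverse law of cosines on triangle KHN: cos(∠KHN) = (9² + 9² − 9²) / (2·9·9) = 81/162 = 0.5, so ∠KHN = 60°.

Therefore, the measure of angle ∠KHN = 60°.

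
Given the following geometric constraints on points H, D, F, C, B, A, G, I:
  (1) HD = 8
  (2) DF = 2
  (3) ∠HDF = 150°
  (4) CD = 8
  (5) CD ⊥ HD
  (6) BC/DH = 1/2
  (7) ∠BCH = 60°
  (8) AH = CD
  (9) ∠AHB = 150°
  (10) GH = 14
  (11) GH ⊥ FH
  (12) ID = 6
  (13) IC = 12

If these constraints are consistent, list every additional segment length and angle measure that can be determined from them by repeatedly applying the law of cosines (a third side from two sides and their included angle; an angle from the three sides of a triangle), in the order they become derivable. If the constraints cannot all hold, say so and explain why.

The constraints are consistent. Derivable facts, in order:
After 1 step:
- HC = 8·√2
- HF ≈ 9.78
- ∠CDI = 117.28°
- ∠CID = 36.34°
- ∠DCI = 26.38°
After 2 steps:
- FG ≈ 17.08
- HB ≈ 9.94
- ∠CHD = 45°
- ∠DCH = 45°
- ∠DFH = 24.13°
- ∠DHF = 5.87°
After 3 steps:
- BA ≈ 17.33
- ∠BHC = 20.4°
- ∠CBH = 99.6°
- ∠FGH = 34.95°
- ∠GFH = 55.05°
After 4 steps:
- ∠ABH = 13.34°
- ∠BAH = 16.66°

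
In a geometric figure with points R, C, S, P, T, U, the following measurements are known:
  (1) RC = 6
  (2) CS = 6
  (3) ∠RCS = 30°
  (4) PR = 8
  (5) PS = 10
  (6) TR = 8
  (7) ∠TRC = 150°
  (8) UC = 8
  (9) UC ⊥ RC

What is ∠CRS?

Step 1: By the law of cosines on triangle RCS: RS² = 6² + 6² − 2·6·6·cos(30°) = 9.65, so RS ≈ 3.11.
Step 2: By the inverse law of cosines on triangle CRS: cos(∠CRS) = (6² + 3.11² − 6²) / (2·6·3.11) = 9.65/37.27 = 0.2588, so ∠CRS = 75°.

Therefore, the measure of angle ∠CRS = 75°.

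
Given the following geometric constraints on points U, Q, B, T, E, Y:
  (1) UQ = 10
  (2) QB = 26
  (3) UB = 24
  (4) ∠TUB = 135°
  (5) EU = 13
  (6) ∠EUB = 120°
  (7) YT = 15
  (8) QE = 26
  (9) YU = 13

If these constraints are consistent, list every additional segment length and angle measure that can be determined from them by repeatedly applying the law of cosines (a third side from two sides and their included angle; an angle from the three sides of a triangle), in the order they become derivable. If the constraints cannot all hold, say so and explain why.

These constraints are not satisfiable: by the triangle inequality in triangle UQE, (1) UQ = 10 and (5) EU = 13 force QE ≤ 10 + 13 = 23, but (8) says QE = 26. No planar figure meets all of them, so nothing further can be derived.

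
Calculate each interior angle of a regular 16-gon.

Each interior angle of a regular n-gon is (n - 2) * 180 / n.
For n = 16: (16 - 2) * 180 / 16 = 2520/16 = 315/2 degrees.

315/2 degrees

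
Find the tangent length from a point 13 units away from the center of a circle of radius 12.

tangent = √(d² - r²) = √(13² - 12²) = √(169 - 144) = √25 = 5

5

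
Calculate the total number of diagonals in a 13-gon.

Total line segments between 13 vertices = C(13,2) = 78.
Subtract the 13 sides: 78 - 13 = 65 diagonals.

65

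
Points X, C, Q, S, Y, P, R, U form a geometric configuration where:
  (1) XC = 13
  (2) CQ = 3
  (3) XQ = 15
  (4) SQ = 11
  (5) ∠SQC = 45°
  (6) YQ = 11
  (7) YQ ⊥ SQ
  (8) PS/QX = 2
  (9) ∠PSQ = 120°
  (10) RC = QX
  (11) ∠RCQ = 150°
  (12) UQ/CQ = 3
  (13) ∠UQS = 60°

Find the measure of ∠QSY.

Step 1: By the law of cosines on triangle SQY: SY² = 11² + 11² − 2·11·11·cos(90°) = 242, so SY = 11·√2.
Step 2: By the inverse law of cosines on triangle QSY: cos(∠QSY) = (11² + (11·√2)² − 11²) / (2·11·11·√2) = 242/342.24 = 0.7071, so ∠QSY = 45°.

Therefore, the measure of angle ∠QSY = 45°.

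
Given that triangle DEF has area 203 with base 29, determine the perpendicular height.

height = 2 * 203 / 29 = 14

14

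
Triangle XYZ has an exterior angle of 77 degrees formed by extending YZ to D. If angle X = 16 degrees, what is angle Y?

The exterior angle theorem states that an exterior angle equals the sum of the two non-adjacent interior angles.
So 77 = 16 + angle Y, which gives angle Y = 77 - 16 = 61 degrees.

61 degrees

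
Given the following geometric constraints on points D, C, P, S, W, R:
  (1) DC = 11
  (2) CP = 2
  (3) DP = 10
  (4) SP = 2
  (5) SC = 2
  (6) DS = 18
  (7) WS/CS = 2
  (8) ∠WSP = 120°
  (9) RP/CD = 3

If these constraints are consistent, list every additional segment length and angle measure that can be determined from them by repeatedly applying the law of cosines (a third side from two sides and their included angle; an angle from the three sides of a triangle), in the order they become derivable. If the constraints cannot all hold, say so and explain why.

These constraints are not satisfiable: by the triangle inequality in triangle CDS, (1) DC = 11 and (5) SC = 2 force DS ≤ 11 + 2 = 13, but (6) says DS = 18. No planar figure meets all of them, so nothing further can be derived.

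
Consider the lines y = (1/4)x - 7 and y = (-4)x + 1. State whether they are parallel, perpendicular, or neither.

Slope of line 1: m1 = 1/4
Slope of line 2: m2 = -4
m1 * m2 = (1/4) * (-4) = -1 = -1, so the lines are perpendicular.

Perpendicular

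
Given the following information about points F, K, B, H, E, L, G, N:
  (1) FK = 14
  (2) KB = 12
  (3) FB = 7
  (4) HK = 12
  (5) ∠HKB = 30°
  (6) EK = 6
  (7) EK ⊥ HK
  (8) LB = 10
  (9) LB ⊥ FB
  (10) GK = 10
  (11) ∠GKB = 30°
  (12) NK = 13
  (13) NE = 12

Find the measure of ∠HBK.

Step 1: By the law of cosines on triangle BKH: BH² = 12² + 12² − 2·12·12·cos(30°) = 38.58, so BH ≈ 6.21.
Step 2: By the inverse law of cosines on triangle HBK: cos(∠HBK) = (6.21² + 12² − 12²) / (2·6.21·12) = 38.58/149.08 = 0.2588, so ∠HBK = 75°.

Therefore, the measure of angle ∠HBK = 75°.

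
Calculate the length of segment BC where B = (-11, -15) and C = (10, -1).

d = sqrt((21)^2 + (14)^2) = sqrt(637) = 7*sqrt(13)

7*sqrt(13)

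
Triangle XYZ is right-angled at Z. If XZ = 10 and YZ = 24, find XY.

By the Pythagorean theorem: XY^2 = XZ^2 + YZ^2
XY^2 = 10^2 + 24^2 = 100 + 576 = 676
XY = sqrt(676) = 26

26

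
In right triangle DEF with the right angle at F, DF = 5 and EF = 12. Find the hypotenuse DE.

By the Pythagorean theorem: DE^2 = DF^2 + EF^2
DE^2 = 5^2 + 12^2 = 25 + 144 = 169
DE = sqrt(169) = 13

13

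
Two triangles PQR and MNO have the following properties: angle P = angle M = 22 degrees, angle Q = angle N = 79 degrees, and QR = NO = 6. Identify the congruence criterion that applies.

Consider the given information: angle P = angle M = 22 degrees, angle Q = angle N = 79 degrees, and QR = NO = 6
This is not SAS or ASA: SAS requires two sides and the included angle between them. ASA requires two angles and the side between them.
The correct criterion is AAS. Two pairs of corresponding angles and a non-included side are equal (Angle-Angle-Side).

AAS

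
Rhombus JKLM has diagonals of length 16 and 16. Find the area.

Area = (16 * 16) / 2 = 256 / 2 = 128

128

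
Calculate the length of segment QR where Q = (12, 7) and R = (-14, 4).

d = sqrt((-14 - 12)^2 + (4 - 7)^2)
d = sqrt(-26^2 + -3^2)
d = sqrt(676 + 9)
d = sqrt(685)

sqrt(685)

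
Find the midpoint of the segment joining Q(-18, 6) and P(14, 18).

The midpoint is the average of the coordinates:
x: (-18 + 14)/2 = -2
y: (6 + 18)/2 = 12
Midpoint = (-2, 12)

(-2, 12)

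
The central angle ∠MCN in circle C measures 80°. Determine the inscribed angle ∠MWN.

An inscribed angle intercepts an arc from a point on the circle, while the central angle intercepts the same arc from the center.
The inscribed angle is always half the central angle: 80° / 2 = 40°.

40°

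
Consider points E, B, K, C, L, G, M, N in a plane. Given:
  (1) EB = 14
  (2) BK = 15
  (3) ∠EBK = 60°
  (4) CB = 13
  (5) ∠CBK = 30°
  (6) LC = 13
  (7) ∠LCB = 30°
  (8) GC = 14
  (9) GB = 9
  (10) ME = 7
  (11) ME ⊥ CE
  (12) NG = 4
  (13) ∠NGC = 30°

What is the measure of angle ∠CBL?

Step 1: By the law of cosines on triangle BCL: BL² = 13² + 13² − 2·13·13·cos(30°) = 45.28, so BL ≈ 6.73.
Step 2: By the inverse law of cosines on triangle CBL: cos(∠CBL) = (13² + 6.73² − 13²) / (2·13·6.73) = 45.28/174.96 = 0.2588, so ∠CBL = 75°.

Therefore, the measure of angle ∠CBL = 75°.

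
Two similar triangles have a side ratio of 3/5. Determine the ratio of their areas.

Area scales with the square of linear dimensions. If every length is multiplied by 3/5, then the area is multiplied by (3/5)^2 = 9/25.
The area ratio is 9:25.

9:25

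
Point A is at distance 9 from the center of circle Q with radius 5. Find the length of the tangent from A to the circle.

The tangent, radius, and line from the external point to the center form a right triangle.
The right angle is where the tangent meets the radius.
By the Pythagorean theorem: tangent² + 5² = 9²
tangent² = 81 - 25 = 56
tangent = 2*sqrt(14)

2*sqrt(14)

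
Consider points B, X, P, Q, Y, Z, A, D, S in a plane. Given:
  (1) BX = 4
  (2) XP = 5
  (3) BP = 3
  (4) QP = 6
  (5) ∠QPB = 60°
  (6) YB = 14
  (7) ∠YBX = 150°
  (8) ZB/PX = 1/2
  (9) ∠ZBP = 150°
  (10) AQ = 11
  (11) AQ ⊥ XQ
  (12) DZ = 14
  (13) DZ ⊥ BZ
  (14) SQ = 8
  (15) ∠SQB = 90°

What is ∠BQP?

Step 1: By the law of cosines on triangle QPB: QB² = 6² + 3² − 2·6·3·cos(60°) = 27, so QB = 3·√3.
Step 2: By the inverse law of cosines on triangle BQP: cos(∠BQP) = ((3·√3)² + 6² − 3²) / (2·3·√3·6) = 54/62.35 = 0.866, so ∠BQP = 30°.

Therefore, the measure of angle ∠BQP = 30°.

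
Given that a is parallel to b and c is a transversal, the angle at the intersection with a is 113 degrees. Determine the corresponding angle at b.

When a transversal crosses parallel lines, angles in the same position at each intersection are called corresponding angles.
These are always equal, so the answer is 113 degrees.

113 degrees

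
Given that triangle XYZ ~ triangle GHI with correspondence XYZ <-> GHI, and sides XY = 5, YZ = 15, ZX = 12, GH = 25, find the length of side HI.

Similar triangles have proportional sides. Setting up the proportion:
GH / XY = HI / YZ
25 / 5 = HI / 15
HI = 15 * 25 / 5 = 75.

75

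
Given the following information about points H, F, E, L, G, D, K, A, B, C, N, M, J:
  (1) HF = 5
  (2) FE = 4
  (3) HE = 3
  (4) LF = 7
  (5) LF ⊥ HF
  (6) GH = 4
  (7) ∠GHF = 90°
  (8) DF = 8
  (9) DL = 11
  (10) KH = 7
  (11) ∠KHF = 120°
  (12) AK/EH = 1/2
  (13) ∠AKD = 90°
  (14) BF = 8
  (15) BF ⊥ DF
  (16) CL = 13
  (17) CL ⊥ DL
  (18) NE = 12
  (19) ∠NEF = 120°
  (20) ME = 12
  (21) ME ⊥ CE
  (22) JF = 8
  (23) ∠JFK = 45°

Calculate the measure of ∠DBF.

Step 1: By the law of cosines on triangle BFD: BD² = 8² + 8² − 2·8·8·cos(90°) = 128, so BD = 8·√2.
Step 2: By the inverse law of cosines on triangle DBF: cos(∠DBF) = ((8·√2)² + 8² − 8²) / (2·8·√2·8) = 128/181.02 = 0.7071, so ∠DBF = 45°.

Therefore, the measure of angle ∠DBF = 45°.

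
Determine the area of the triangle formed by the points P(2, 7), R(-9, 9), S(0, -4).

Shoelace: Area = (1/2)|2(9--4) + -9(-4-7) + 0(7-9)| = (1/2)(125) = 125/2

125/2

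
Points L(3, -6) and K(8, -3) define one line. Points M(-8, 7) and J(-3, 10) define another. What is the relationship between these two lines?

Slope of line 1: m1 = (-3 - -6)/(8 - 3) = 3/5 = 3/5
Slope of line 2: m2 = (10 - 7)/(-3 - -8) = 3/5 = 3/5
Two lines are parallel if and only if they have equal slopes (or both are vertical).
Here m1 = m2 = 3/5, confirming the lines are parallel.

Parallel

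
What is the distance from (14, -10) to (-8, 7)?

The horizontal distance is |-8 - 14| = 22 and the vertical distance is |7 - -10| = 17.
By the Pythagorean theorem, d = sqrt(22^2 + 17^2) = sqrt(773).

sqrt(773)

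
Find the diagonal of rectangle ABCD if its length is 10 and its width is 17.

Using the Pythagorean theorem:
d² = 10² + 17² = 100 + 289 = 389
d = sqrt(389)

sqrt(389)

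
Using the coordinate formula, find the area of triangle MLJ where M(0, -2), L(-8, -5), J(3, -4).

Shoelace: Area = (1/2)|0(-5--4) + -8(-4--2) + 3(-2--5)| = (1/2)(25) = 25/2

25/2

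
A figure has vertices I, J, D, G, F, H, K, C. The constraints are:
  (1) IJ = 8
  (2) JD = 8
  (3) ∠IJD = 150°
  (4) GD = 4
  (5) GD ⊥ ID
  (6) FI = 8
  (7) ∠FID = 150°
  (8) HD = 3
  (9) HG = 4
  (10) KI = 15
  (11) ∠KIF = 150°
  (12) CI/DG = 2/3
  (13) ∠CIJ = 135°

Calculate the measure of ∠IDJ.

Step 1: By the law of cosines on triangle DJI: DI² = 8² + 8² − 2·8·8·cos(150°) = 238.85, so DI ≈ 15.45.
Step 2: By the inverse law of cosines on triangle IDJ: cos(∠IDJ) = (15.45² + 8² − 8²) / (2·15.45·8) = 238.85/247.28 = 0.9659, so ∠IDJ = 15°.

Therefore, the measure of angle ∠IDJ = 15°.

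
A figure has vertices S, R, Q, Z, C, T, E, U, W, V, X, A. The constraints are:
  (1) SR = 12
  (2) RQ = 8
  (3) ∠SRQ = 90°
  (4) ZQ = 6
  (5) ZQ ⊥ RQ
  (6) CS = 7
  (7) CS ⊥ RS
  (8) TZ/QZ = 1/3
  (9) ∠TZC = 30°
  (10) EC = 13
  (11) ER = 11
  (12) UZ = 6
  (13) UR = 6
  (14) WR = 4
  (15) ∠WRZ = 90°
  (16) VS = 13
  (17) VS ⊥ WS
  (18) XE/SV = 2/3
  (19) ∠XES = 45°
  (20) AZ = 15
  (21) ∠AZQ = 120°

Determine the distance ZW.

Step 1: By the law of cosines on triangle ZQR: ZR² = 6² + 8² − 2·6·8·cos(90°) = 100, so ZR = 10.
Step 2: By the law of cosines on triangle ZRW: ZW² = 10² + 4² − 2·10·4·cos(90°) = 116, so ZW = 2·√29.

Therefore, the length of ZW = 2·√29.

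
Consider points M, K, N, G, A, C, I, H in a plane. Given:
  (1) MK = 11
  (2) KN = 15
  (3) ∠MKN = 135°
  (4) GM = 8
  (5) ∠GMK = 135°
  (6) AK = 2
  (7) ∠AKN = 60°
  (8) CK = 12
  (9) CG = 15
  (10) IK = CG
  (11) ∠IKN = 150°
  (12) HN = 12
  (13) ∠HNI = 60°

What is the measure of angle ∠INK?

From the given relations: IK = CG = 15.
Step 1: By the law of cosines on triangle NKI: NI² = 15² + 15² − 2·15·15·cos(150°) = 839.71, so NI ≈ 28.98.
Step 2: By the inverse law of cosines on triangle INK: cos(∠INK) = (28.98² + 15² − 15²) / (2·28.98·15) = 839.71/869.33 = 0.9659, so ∠INK = 15°.

Therefore, the measure of angle ∠INK = 15°.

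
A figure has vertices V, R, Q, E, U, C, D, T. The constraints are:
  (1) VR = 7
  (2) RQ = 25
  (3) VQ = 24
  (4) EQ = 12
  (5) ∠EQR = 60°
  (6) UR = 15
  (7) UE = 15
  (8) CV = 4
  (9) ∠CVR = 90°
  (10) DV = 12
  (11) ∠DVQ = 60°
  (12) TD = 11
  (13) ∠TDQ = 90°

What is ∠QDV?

Step 1: By the law of cosines on triangle DVQ: DQ² = 12² + 24² − 2·12·24·cos(60°) = 432, so DQ = 12·√3.
Step 2: By the inverse law of cosines on triangle QDV: cos(∠QDV) = ((12·√3)² + 12² − 24²) / (2·12·√3·12) = 0/498.83 = 0, so ∠QDV = 90°.

Therefore, the measure of angle ∠QDV = 90°.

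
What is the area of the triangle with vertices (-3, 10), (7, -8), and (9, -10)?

The Shoelace formula computes the area from vertex coordinates by summing cross products.
For vertices (-3,10), (7,-8), (9,-10):
Signed sum = -3*-8 - 7*10 + 7*-10 - 9*-8 + 9*10 - -3*-10
= -46 + 2 + 60 = 16
Area = (1/2)|16| = 8.

8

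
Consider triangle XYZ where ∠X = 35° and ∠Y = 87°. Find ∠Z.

The interior angles sum to 180°: angle Z = 180 - 35 - 87 = 58°.
The triangle is acute (angles 35°, 87°, 58°).

58 degrees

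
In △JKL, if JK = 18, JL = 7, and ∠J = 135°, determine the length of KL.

Law of cosines: KL^2 = 18^2 + 7^2 - 2(18)(7)cos(135°) = 126*sqrt(2) + 373, so KL = sqrt(126*sqrt(2) + 373).

sqrt(126*sqrt(2) + 373)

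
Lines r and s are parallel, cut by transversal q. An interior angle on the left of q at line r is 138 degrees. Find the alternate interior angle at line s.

Alternate interior angles lie on opposite sides of the transversal, between the parallel lines.
By the alternate interior angle theorem, they are equal: 138 degrees.

138 degrees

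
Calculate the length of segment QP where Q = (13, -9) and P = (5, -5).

d = sqrt((-8)^2 + (4)^2) = sqrt(80) = 4*sqrt(5)

4*sqrt(5)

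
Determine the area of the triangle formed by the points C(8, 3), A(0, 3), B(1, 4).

Using the Shoelace formula for a triangle:
Area = (1/2)|x0(y1 - y2) + x1(y2 - y0) + x2(y0 - y1)|
Area = (1/2)|8(3 - 4) + 0(4 - 3) + 1(3 - 3)|
Area = (1/2)|-8 + 0 + 0|
Area = (1/2)|-8|
Area = (1/2)(8)
Area = 4

4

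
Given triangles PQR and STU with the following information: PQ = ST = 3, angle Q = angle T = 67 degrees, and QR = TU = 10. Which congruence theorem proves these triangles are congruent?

The given information matches SAS: Two pairs of corresponding sides and the included angle are equal (Side-Angle-Side).

SAS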